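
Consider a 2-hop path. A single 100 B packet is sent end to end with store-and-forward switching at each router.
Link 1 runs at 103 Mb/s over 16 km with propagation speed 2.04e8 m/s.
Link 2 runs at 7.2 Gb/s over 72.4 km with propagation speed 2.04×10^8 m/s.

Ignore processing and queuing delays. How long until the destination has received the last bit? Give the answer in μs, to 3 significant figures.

441 μs

L = 100 × 8 = 800 bits.
Transmission delays (L/R per hop): 7.76699, 0.111111 μs; sum = 7.8781 μs.
Propagation delays (d/s per hop): 78.4314, 354.902 μs; sum = 433.333 μs.
End-to-end = 441 μs.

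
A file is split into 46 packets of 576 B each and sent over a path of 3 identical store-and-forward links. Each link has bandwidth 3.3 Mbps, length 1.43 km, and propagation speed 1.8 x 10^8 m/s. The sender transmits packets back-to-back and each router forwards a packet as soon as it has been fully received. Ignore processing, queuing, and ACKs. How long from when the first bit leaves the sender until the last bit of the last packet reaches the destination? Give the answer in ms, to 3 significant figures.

67.0 ms

Per-hop transmission t_tx = L/R = 4608/3300000 = 1.39636 ms.
Per-hop propagation t_prop = 1430/180000000 = 0.00794444 ms.
Pipeline fill: first packet needs 3·t_tx to clear all hops; remaining 45 packets each add one t_tx.
Total = (3+46-1)·t_tx + 3·t_prop = 48·1.39636 + 3·0.00794444 = 67.0 ms.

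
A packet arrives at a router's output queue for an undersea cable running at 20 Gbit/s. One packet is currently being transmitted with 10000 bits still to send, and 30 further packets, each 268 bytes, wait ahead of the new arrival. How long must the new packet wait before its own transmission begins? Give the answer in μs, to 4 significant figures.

Each queued packet: L/R = 2144/20000000000 = 0.1072 μs.
30 queued → 3.216 μs.
Plus remaining 10000 bits of current packet: 0.5 μs.
Queuing delay = 3.716 μs.

3.716 μs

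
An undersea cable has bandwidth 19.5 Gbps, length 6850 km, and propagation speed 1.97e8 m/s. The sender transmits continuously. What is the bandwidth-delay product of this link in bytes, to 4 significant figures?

84760000 bytes

Propagation delay = 6850000 / 197000000 = 0.0347716 s.
BDP = R × t_prop = 19500000000 × 0.0347716 = 678046000 bits.
In bytes: 678046000/8 = 84760000 bytes.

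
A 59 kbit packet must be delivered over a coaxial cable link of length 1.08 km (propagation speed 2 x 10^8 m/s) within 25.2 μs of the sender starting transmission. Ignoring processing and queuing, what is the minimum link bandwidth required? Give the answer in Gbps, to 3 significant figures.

Propagation delay = 1080 / 200000000 = 5.4 μs.
Transmission budget = 25.2 − 5.4 = 19.8 μs.
R ≥ L / t_tx = 59000 bits / 1.98e-05 s = 2.98 Gbps.

2.98 Gbps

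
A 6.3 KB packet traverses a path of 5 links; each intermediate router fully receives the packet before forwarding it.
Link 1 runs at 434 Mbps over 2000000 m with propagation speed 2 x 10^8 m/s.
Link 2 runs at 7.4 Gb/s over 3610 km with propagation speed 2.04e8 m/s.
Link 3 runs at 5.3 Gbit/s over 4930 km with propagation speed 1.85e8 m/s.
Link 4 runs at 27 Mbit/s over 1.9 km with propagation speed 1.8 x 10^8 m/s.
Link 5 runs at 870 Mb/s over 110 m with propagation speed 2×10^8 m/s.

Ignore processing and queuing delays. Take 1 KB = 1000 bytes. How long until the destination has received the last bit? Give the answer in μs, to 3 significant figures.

56400 μs

L = 50400 bits.
Transmission delays (L/R per hop): 116.129, 6.81081, 9.50943, 1866.67, 57.931 μs; sum = 2057.05 μs.
Propagation delays (d/s per hop): 10000, 17696.1, 26648.6, 10.5556, 0.55 μs; sum = 54355.8 μs.
End-to-end = 56400 μs.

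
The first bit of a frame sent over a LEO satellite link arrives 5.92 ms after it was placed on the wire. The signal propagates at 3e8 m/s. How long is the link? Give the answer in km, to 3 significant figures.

1780 km

d = s × t_prop = 300000000 × 0.00592 = 1780 km.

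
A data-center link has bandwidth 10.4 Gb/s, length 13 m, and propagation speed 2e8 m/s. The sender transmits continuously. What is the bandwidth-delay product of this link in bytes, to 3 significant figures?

84.5 bytes

Propagation delay = 13 / 200000000 = 6.5e-08 s.
BDP = R × t_prop = 10400000000 × 6.5e-08 = 676 bits.
In bytes: 676/8 = 84.5 bytes.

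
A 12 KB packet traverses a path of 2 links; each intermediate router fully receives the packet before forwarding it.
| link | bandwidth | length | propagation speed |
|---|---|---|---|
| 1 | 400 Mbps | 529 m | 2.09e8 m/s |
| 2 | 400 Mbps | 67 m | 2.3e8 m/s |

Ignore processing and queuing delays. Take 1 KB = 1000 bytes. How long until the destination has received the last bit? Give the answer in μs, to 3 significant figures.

L = 96000 bits.
Transmission delay per hop = L/R = 96000/400000000 = 240 μs; 2 hops → 480 μs.
Propagation delays (d/s per hop): 2.5311, 0.291304 μs; sum = 2.8224 μs.
End-to-end = 483 μs.

483 μs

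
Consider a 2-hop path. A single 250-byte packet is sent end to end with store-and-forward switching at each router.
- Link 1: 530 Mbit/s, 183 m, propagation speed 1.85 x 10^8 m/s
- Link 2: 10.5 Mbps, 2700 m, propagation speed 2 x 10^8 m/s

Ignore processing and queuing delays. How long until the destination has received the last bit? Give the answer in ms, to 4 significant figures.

0.2087 ms

L = 250 × 8 = 2000 bits.
Transmission delays (L/R per hop): 0.00377358, 0.190476 ms; sum = 0.19425 ms.
Propagation delays (d/s per hop): 0.000989189, 0.0135 ms; sum = 0.0144892 ms.
End-to-end = 0.2087 ms.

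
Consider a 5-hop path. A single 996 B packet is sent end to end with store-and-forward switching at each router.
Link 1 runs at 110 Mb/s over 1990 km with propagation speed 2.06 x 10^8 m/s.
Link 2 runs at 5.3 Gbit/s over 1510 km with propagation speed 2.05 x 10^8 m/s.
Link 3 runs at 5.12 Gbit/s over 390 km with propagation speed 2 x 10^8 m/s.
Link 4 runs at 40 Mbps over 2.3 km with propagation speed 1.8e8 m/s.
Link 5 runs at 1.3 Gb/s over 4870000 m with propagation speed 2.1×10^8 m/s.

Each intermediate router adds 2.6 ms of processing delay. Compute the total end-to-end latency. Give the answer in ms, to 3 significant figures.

52.9 ms

L = 996 × 8 = 7968 bits.
Transmission delays (L/R per hop): 0.0724364, 0.0015034, 0.00155625, 0.1992, 0.00612923 ms; sum = 0.280825 ms.
Propagation delays (d/s per hop): 9.66019, 7.36585, 1.95, 0.0127778, 23.1905 ms; sum = 42.1793 ms.
Processing at 4 router(s): 4 × 2.6 ms = 10.4 ms.
End-to-end = 52.9 ms.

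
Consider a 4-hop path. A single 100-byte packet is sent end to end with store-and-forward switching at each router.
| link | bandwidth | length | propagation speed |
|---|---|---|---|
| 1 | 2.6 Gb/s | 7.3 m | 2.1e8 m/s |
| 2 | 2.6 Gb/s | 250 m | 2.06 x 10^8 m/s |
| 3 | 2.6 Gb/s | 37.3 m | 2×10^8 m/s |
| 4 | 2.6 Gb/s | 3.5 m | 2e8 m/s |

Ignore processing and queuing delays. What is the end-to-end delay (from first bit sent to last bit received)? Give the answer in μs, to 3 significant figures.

L = 100 × 8 = 800 bits.
Transmission delay per hop = L/R = 800/2600000000 = 0.307692 μs; 4 hops → 1.23077 μs.
Propagation delays (d/s per hop): 0.0347619, 1.21359, 0.1865, 0.0175 μs; sum = 1.45235 μs.
End-to-end = 2.68 μs.

2.68 μs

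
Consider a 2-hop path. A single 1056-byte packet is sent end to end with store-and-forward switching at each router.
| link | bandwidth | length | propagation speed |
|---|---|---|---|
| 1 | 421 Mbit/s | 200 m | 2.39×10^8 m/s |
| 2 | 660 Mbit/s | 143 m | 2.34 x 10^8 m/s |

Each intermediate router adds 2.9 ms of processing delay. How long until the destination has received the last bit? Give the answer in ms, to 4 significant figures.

2.934 ms

L = 1056 × 8 = 8448 bits.
Transmission delays (L/R per hop): 0.0200665, 0.0128 ms; sum = 0.0328665 ms.
Propagation delays (d/s per hop): 0.00083682, 0.000611111 ms; sum = 0.00144793 ms.
Processing at 1 router(s): 1 × 2.9 ms = 2.9 ms.
End-to-end = 2.934 ms.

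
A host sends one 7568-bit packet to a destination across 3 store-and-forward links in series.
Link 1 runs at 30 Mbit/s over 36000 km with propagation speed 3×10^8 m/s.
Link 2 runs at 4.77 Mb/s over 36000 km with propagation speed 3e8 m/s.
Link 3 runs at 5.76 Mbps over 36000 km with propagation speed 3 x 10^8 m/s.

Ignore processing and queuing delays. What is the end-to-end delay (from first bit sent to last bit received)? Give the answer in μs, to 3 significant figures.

363000 μs

Transmission delays (L/R per hop): 252.267, 1586.58, 1313.89 μs; sum = 3152.74 μs.
Propagation delays (d/s per hop): 120000, 120000, 120000 μs; sum = 360000 μs.
End-to-end = 363000 μs.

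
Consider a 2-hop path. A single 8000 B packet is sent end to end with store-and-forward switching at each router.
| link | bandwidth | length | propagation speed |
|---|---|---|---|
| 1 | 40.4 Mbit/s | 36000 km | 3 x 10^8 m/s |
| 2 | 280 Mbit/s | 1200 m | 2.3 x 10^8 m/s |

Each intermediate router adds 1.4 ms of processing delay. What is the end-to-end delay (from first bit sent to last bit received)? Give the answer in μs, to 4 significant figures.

123200 μs

L = 8000 × 8 = 64000 bits.
Transmission delays (L/R per hop): 1584.16, 228.571 μs; sum = 1812.73 μs.
Propagation delays (d/s per hop): 120000, 5.21739 μs; sum = 120005 μs.
Processing at 1 router(s): 1 × 1.4 ms = 1400 μs.
End-to-end = 123200 μs.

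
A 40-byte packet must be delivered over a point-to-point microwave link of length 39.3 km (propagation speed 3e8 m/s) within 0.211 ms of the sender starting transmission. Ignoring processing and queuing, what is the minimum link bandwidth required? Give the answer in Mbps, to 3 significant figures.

4.00 Mbps

L = 320 bits.
Propagation delay = 39300 / 300000000 = 0.131 ms.
Transmission budget = 0.211 − 0.131 = 0.08 ms.
R ≥ L / t_tx = 320 bits / 8e-05 s = 4.00 Mbps.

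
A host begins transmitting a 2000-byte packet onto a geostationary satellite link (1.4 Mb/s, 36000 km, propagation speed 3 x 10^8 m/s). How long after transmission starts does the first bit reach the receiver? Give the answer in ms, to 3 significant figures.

First bit experiences only propagation delay: d/s = 36000000/300000000 = 120 ms.

120 ms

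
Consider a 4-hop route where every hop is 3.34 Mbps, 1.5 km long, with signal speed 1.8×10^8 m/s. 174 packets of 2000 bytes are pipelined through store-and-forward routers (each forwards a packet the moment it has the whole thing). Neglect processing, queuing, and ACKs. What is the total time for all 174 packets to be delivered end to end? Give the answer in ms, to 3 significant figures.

Per-hop transmission t_tx = L/R = 16000/3340000 = 4.79042 ms.
Per-hop propagation t_prop = 1500/180000000 = 0.00833333 ms.
Pipeline fill: first packet needs 4·t_tx to clear all hops; remaining 173 packets each add one t_tx.
Total = (4+174-1)·t_tx + 4·t_prop = 177·4.79042 + 4·0.00833333 = 848 ms.

848 ms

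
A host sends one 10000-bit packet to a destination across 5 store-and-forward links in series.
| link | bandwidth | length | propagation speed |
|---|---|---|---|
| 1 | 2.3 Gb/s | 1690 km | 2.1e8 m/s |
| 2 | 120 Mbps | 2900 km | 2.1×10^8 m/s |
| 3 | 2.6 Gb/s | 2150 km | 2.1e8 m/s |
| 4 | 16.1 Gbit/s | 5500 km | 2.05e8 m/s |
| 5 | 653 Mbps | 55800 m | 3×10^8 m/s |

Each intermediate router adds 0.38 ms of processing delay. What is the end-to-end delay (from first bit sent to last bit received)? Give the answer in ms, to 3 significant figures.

60.7 ms

Transmission delays (L/R per hop): 0.00434783, 0.0833333, 0.00384615, 0.000621118, 0.0153139 ms; sum = 0.107462 ms.
Propagation delays (d/s per hop): 8.04762, 13.8095, 10.2381, 26.8293, 0.186 ms; sum = 59.1105 ms.
Processing at 4 router(s): 4 × 0.38 ms = 1.52 ms.
End-to-end = 60.7 ms.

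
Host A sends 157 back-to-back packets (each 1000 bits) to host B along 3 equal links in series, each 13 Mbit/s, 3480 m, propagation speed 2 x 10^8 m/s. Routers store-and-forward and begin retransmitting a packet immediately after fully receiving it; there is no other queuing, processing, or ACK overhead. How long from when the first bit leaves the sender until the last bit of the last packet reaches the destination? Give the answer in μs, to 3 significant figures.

12300 μs

Per-hop transmission t_tx = L/R = 1000/13000000 = 76.9231 μs.
Per-hop propagation t_prop = 3480/200000000 = 17.4 μs.
Pipeline fill: first packet needs 3·t_tx to clear all hops; remaining 156 packets each add one t_tx.
Total = (3+157-1)·t_tx + 3·t_prop = 159·76.9231 + 3·17.4 = 12300 μs.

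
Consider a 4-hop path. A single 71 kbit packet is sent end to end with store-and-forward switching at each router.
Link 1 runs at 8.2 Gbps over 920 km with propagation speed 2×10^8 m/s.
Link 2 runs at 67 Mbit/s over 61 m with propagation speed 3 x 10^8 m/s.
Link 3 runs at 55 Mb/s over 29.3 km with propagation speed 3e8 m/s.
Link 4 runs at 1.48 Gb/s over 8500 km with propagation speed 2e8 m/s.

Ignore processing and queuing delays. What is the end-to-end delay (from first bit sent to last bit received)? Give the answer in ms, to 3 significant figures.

L = 71000 bits.
Transmission delays (L/R per hop): 0.00865854, 1.0597, 1.29091, 0.047973 ms; sum = 2.40724 ms.
Propagation delays (d/s per hop): 4.6, 0.000203333, 0.0976667, 42.5 ms; sum = 47.1979 ms.
End-to-end = 49.6 ms.

49.6 ms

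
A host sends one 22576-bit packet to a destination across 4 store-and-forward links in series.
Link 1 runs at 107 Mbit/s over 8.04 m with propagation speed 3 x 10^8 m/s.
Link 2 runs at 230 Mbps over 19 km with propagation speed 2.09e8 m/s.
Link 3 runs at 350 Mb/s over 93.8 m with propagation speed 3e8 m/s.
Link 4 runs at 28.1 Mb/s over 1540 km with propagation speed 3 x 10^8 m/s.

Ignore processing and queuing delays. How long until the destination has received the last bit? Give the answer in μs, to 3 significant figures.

6400 μs

Transmission delays (L/R per hop): 210.991, 98.1565, 64.5029, 803.416 μs; sum = 1177.07 μs.
Propagation delays (d/s per hop): 0.0268, 90.9091, 0.312667, 5133.33 μs; sum = 5224.58 μs.
End-to-end = 6400 μs.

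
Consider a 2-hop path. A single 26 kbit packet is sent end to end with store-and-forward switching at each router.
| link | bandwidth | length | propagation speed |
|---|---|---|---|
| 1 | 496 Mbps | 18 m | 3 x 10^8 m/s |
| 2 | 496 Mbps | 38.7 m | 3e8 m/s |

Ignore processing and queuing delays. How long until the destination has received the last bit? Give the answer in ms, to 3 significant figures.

L = 26000 bits.
Transmission delay per hop = L/R = 26000/496000000 = 0.0524194 ms; 2 hops → 0.104839 ms.
Propagation delays (d/s per hop): 6e-05, 0.000129 ms; sum = 0.000189 ms.
End-to-end = 0.105 ms.

0.105 ms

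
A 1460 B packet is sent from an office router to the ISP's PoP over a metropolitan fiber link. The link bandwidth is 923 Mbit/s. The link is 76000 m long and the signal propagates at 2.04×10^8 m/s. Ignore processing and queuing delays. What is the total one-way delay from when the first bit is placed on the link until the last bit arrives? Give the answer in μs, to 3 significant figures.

L = 1460 × 8 = 11680 bits.
Transmission delay = L/R = 11680 / 923000000 = 12.6544 μs.
Propagation delay = d/s = 76000 m / 204000000 m/s = 372.549 μs.
Total = 385 μs.

385 μs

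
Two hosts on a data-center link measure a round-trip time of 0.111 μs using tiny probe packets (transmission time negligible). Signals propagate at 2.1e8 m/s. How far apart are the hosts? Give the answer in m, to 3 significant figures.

11.7 m

One-way propagation = RTT/2 = 0.0555 μs.
d = s × t = 210000000 × 5.55e-08 = 11.7 m.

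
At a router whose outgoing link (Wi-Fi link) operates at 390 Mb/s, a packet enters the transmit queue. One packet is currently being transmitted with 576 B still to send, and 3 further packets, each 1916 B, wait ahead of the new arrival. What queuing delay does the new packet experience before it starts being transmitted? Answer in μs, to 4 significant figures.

129.7 μs

Each queued packet: L/R = 15328/390000000 = 39.3026 μs.
3 queued → 117.908 μs.
Plus remaining 4608 bits of current packet: 11.8154 μs.
Queuing delay = 129.7 μs.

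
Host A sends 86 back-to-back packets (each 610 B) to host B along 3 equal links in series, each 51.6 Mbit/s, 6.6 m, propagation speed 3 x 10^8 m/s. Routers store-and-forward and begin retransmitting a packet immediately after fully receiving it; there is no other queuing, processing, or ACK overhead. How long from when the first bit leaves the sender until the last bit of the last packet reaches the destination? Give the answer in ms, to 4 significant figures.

8.323 ms

Per-hop transmission t_tx = L/R = 4880/51600000 = 0.0945736 ms.
Per-hop propagation t_prop = 6.6/300000000 = 2.2e-05 ms.
Pipeline fill: first packet needs 3·t_tx to clear all hops; remaining 85 packets each add one t_tx.
Total = (3+86-1)·t_tx + 3·t_prop = 88·0.0945736 + 3·2.2e-05 = 8.323 ms.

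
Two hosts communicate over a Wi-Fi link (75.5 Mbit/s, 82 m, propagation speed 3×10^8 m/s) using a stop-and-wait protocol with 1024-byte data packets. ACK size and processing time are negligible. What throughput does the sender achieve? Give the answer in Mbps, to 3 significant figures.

t_tx = L/R = 8192/75500000 = 0.000108503 s.
t_prop = 82/300000000 = 2.73333e-07 s; RTT = 5.46667e-07 s.
Cycle = t_tx + RTT = 0.00010905 s.
Throughput = L / cycle = 8192 / 0.00010905 = 75.1 Mbps.

75.1 Mbps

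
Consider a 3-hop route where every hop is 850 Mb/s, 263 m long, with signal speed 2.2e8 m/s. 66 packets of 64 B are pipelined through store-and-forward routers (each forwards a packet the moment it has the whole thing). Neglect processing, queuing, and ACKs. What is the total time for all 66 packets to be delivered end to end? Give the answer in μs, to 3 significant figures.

Per-hop transmission t_tx = L/R = 512/850000000 = 0.602353 μs.
Per-hop propagation t_prop = 263/2.2e+08 = 1.19545 μs.
Pipeline fill: first packet needs 3·t_tx to clear all hops; remaining 65 packets each add one t_tx.
Total = (3+66-1)·t_tx + 3·t_prop = 68·0.602353 + 3·1.19545 = 44.5 μs.

44.5 μs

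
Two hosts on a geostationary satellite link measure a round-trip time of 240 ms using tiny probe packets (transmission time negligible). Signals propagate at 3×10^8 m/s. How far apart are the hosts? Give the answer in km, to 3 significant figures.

One-way propagation = RTT/2 = 120 ms.
d = s × t = 300000000 × 0.12 = 36000 km.

36000 km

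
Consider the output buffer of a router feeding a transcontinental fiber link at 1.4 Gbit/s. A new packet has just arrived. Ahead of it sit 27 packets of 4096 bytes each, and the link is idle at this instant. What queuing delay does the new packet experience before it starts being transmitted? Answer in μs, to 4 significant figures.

Each queued packet: L/R = 32768/1400000000 = 23.4057 μs.
27 queued → 631.954 μs.
Queuing delay = 632.0 μs.

632.0 μs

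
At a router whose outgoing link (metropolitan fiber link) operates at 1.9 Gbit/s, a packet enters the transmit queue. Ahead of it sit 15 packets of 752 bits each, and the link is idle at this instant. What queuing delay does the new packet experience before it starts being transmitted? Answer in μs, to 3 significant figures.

Each queued packet: L/R = 752/1900000000 = 0.395789 μs.
15 queued → 5.93684 μs.
Queuing delay = 5.94 μs.

5.94 μs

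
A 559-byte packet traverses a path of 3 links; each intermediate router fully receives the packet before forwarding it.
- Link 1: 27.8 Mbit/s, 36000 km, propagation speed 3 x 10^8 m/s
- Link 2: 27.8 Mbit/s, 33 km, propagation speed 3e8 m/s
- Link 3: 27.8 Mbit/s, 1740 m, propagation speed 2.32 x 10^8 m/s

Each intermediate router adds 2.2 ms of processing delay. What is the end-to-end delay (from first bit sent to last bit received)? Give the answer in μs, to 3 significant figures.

125000 μs

L = 559 × 8 = 4472 bits.
Transmission delay per hop = L/R = 4472/27800000 = 160.863 μs; 3 hops → 482.59 μs.
Propagation delays (d/s per hop): 120000, 110, 7.5 μs; sum = 120118 μs.
Processing at 2 router(s): 2 × 2.2 ms = 4400 μs.
End-to-end = 125000 μs.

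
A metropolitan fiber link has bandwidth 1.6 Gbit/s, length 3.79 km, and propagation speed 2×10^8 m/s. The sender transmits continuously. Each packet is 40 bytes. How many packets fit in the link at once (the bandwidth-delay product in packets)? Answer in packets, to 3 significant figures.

94.8 packets

Propagation delay = 3790 / 200000000 = 1.895e-05 s.
BDP = R × t_prop = 1600000000 × 1.895e-05 = 30320 bits.
In packets of 320 bits: 94.8 packets.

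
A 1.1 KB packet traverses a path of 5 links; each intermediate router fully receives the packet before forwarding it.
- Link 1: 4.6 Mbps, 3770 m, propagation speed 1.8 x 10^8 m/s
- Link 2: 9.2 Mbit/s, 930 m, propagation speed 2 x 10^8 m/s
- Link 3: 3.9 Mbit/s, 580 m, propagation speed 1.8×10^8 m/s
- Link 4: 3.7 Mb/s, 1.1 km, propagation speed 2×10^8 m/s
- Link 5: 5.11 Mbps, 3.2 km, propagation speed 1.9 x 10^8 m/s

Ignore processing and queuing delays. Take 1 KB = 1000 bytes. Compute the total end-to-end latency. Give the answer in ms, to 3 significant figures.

9.28 ms

L = 8800 bits.
Transmission delays (L/R per hop): 1.91304, 0.956522, 2.25641, 2.37838, 1.72211 ms; sum = 9.22647 ms.
Propagation delays (d/s per hop): 0.0209444, 0.00465, 0.00322222, 0.0055, 0.0168421 ms; sum = 0.0511588 ms.
End-to-end = 9.28 ms.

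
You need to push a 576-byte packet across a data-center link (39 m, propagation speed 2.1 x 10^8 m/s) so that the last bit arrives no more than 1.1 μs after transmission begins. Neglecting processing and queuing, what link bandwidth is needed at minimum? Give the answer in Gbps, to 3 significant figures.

5.04 Gbps

L = 4608 bits.
Propagation delay = 39 / 210000000 = 0.185714 μs.
Transmission budget = 1.1 − 0.185714 = 0.914286 μs.
R ≥ L / t_tx = 4608 bits / 9.14286e-07 s = 5.04 Gbps.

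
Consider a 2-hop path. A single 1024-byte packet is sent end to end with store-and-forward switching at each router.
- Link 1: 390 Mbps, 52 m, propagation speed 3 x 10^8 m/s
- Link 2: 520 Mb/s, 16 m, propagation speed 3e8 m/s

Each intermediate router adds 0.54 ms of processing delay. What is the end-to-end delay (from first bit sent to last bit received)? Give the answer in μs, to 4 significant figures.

L = 1024 × 8 = 8192 bits.
Transmission delays (L/R per hop): 21.0051, 15.7538 μs; sum = 36.759 μs.
Propagation delays (d/s per hop): 0.173333, 0.0533333 μs; sum = 0.226667 μs.
Processing at 1 router(s): 1 × 0.54 ms = 540 μs.
End-to-end = 577.0 μs.

577.0 μs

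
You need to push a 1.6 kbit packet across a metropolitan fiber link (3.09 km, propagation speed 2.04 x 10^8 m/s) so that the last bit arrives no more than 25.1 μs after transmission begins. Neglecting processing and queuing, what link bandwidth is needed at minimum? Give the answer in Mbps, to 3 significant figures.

Propagation delay = 3090 / 204000000 = 15.1471 μs.
Transmission budget = 25.1 − 15.1471 = 9.95294 μs.
R ≥ L / t_tx = 1600 bits / 9.95294e-06 s = 161 Mbps.

161 Mbps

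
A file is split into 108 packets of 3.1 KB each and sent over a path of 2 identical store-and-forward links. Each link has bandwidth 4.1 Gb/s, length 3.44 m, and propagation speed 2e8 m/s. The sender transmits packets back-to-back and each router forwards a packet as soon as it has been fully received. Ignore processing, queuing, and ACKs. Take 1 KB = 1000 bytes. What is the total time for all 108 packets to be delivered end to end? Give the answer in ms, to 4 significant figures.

0.6594 ms

Per-hop transmission t_tx = L/R = 24800/4.1e+09 = 0.00604878 ms.
Per-hop propagation t_prop = 3.44/200000000 = 1.72e-05 ms.
Pipeline fill: first packet needs 2·t_tx to clear all hops; remaining 107 packets each add one t_tx.
Total = (2+108-1)·t_tx + 2·t_prop = 109·0.00604878 + 2·1.72e-05 = 0.6594 ms.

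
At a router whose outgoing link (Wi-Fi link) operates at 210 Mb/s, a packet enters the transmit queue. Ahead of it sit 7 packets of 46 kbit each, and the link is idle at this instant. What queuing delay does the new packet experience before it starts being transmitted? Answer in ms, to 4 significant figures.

1.533 ms

Each queued packet: L/R = 46000/210000000 = 0.219048 ms.
7 queued → 1.53333 ms.
Queuing delay = 1.533 ms.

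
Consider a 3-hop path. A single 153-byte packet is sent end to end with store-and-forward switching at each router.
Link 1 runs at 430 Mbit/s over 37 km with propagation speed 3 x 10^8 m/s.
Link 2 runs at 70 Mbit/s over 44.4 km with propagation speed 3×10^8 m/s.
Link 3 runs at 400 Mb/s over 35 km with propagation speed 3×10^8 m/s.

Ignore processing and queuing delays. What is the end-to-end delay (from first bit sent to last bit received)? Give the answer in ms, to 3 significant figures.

L = 153 × 8 = 1224 bits.
Transmission delays (L/R per hop): 0.00284651, 0.0174857, 0.00306 ms; sum = 0.0233922 ms.
Propagation delays (d/s per hop): 0.123333, 0.148, 0.116667 ms; sum = 0.388 ms.
End-to-end = 0.411 ms.

0.411 ms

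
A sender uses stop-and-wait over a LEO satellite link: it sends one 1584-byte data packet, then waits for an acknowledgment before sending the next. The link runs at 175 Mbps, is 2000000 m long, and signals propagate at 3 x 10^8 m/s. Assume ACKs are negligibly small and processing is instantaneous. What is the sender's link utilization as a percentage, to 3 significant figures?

0.540 %

t_tx = L/R = 12672/175000000 = 7.24114e-05 s.
t_prop = 2000000/300000000 = 0.00666667 s; RTT = 0.0133333 s.
Cycle = t_tx + RTT = 0.0134057 s.
Utilization = t_tx / cycle = 7.24114e-05/0.0134057 = 0.540 %.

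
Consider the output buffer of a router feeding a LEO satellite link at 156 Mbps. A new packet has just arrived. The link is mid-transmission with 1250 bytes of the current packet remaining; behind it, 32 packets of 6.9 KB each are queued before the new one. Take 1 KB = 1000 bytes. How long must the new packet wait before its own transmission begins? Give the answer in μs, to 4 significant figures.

Each queued packet: L/R = 55200/156000000 = 353.846 μs.
32 queued → 11323.1 μs.
Plus remaining 10000 bits of current packet: 64.1026 μs.
Queuing delay = 11390 μs.

11390 μs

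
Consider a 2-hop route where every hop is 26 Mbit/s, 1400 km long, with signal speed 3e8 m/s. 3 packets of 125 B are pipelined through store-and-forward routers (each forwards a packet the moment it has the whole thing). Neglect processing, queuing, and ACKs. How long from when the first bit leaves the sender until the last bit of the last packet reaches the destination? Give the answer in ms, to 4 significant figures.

Per-hop transmission t_tx = L/R = 1000/26000000 = 0.0384615 ms.
Per-hop propagation t_prop = 1400000/300000000 = 4.66667 ms.
Pipeline fill: first packet needs 2·t_tx to clear all hops; remaining 2 packets each add one t_tx.
Total = (2+3-1)·t_tx + 2·t_prop = 4·0.0384615 + 2·4.66667 = 9.487 ms.

9.487 ms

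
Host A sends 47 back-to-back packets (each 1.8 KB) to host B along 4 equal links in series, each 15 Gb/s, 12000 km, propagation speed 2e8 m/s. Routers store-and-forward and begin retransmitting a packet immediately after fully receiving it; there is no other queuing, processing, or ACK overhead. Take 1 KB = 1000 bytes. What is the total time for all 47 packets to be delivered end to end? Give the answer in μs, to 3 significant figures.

Per-hop transmission t_tx = L/R = 14400/15000000000 = 0.96 μs.
Per-hop propagation t_prop = 12000000/200000000 = 60000 μs.
Pipeline fill: first packet needs 4·t_tx to clear all hops; remaining 46 packets each add one t_tx.
Total = (4+47-1)·t_tx + 4·t_prop = 50·0.96 + 4·60000 = 240000 μs.

240000 μs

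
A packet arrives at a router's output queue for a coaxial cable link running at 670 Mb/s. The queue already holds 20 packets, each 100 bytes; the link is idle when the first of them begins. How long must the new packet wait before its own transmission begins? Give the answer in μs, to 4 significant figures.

Each queued packet: L/R = 800/670000000 = 1.19403 μs.
20 queued → 23.8806 μs.
Queuing delay = 23.88 μs.

23.88 μs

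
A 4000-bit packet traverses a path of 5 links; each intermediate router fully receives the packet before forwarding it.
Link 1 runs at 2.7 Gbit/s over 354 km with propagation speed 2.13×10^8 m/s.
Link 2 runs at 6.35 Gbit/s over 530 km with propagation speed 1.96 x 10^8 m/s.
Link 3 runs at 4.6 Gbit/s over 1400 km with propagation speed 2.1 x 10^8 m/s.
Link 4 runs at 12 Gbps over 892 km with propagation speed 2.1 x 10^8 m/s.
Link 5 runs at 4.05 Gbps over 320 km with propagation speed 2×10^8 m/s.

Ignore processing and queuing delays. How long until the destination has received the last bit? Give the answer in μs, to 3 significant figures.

16900 μs

Transmission delays (L/R per hop): 1.48148, 0.629921, 0.869565, 0.333333, 0.987654 μs; sum = 4.30196 μs.
Propagation delays (d/s per hop): 1661.97, 2704.08, 6666.67, 4247.62, 1600 μs; sum = 16880.3 μs.
End-to-end = 16900 μs.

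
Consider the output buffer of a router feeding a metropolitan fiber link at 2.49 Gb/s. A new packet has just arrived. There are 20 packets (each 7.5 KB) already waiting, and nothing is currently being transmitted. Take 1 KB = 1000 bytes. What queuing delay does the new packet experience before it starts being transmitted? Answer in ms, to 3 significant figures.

0.482 ms

Each queued packet: L/R = 60000/2490000000 = 0.0240964 ms.
20 queued → 0.481928 ms.
Queuing delay = 0.482 ms.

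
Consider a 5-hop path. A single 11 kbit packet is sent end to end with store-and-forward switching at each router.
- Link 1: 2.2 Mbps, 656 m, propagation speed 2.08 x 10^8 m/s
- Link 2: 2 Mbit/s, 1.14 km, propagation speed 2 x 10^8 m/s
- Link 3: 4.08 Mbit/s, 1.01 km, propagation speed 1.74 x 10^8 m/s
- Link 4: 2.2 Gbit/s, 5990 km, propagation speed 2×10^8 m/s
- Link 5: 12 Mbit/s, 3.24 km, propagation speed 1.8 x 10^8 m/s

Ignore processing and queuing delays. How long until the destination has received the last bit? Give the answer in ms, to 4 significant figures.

44.10 ms

L = 11000 bits.
Transmission delays (L/R per hop): 5, 5.5, 2.69608, 0.005, 0.916667 ms; sum = 14.1177 ms.
Propagation delays (d/s per hop): 0.00315385, 0.0057, 0.0058046, 29.95, 0.018 ms; sum = 29.9827 ms.
End-to-end = 44.10 ms.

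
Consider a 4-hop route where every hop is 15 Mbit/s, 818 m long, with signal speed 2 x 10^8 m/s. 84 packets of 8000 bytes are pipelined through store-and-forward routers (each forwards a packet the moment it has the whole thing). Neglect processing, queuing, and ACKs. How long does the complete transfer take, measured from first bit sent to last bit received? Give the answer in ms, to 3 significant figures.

371 ms

Per-hop transmission t_tx = L/R = 64000/15000000 = 4.26667 ms.
Per-hop propagation t_prop = 818/200000000 = 0.00409 ms.
Pipeline fill: first packet needs 4·t_tx to clear all hops; remaining 83 packets each add one t_tx.
Total = (4+84-1)·t_tx + 4·t_prop = 87·4.26667 + 4·0.00409 = 371 ms.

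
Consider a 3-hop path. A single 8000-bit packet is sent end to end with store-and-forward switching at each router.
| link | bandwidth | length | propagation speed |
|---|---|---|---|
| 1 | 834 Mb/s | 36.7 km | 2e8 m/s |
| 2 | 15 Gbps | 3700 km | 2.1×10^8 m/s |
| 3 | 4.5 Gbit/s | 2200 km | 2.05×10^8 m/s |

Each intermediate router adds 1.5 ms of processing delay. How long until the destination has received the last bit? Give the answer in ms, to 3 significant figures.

31.5 ms

Transmission delays (L/R per hop): 0.00959233, 0.000533333, 0.00177778 ms; sum = 0.0119034 ms.
Propagation delays (d/s per hop): 0.1835, 17.619, 10.7317 ms; sum = 28.5343 ms.
Processing at 2 router(s): 2 × 1.5 ms = 3 ms.
End-to-end = 31.5 ms.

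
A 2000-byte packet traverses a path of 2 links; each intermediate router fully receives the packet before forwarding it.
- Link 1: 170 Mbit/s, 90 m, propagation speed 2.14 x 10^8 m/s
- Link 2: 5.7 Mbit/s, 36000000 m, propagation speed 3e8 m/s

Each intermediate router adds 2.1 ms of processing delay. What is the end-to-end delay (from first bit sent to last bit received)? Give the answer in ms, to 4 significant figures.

L = 2000 × 8 = 16000 bits.
Transmission delays (L/R per hop): 0.0941176, 2.80702 ms; sum = 2.90114 ms.
Propagation delays (d/s per hop): 0.000420561, 120 ms; sum = 120 ms.
Processing at 1 router(s): 1 × 2.1 ms = 2.1 ms.
End-to-end = 125.0 ms.

125.0 ms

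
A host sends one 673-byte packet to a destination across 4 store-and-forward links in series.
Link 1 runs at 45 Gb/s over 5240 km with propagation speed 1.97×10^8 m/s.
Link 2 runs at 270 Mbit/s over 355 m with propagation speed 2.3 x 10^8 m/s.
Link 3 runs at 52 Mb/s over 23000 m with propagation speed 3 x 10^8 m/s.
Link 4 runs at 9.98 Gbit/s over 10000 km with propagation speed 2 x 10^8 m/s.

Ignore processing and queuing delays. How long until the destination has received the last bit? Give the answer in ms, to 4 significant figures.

76.80 ms

L = 673 × 8 = 5384 bits.
Transmission delays (L/R per hop): 0.000119644, 0.0199407, 0.103538, 0.000539479 ms; sum = 0.124138 ms.
Propagation delays (d/s per hop): 26.599, 0.00154348, 0.0766667, 50 ms; sum = 76.6772 ms.
End-to-end = 76.80 ms.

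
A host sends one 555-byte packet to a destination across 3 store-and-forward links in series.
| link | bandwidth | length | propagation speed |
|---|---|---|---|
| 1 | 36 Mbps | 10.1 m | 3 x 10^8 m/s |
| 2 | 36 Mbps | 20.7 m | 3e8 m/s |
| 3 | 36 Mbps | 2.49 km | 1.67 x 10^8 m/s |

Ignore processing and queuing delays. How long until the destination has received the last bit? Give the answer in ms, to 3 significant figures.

L = 555 × 8 = 4440 bits.
Transmission delay per hop = L/R = 4440/36000000 = 0.123333 ms; 3 hops → 0.37 ms.
Propagation delays (d/s per hop): 3.36667e-05, 6.9e-05, 0.0149102 ms; sum = 0.0150128 ms.
End-to-end = 0.385 ms.

0.385 ms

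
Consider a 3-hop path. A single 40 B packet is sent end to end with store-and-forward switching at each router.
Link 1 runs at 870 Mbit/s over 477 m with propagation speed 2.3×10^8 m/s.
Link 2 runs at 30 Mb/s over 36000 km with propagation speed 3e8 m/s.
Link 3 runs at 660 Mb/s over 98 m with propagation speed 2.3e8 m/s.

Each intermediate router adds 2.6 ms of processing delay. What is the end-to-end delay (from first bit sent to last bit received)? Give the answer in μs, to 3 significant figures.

125000 μs

L = 40 × 8 = 320 bits.
Transmission delays (L/R per hop): 0.367816, 10.6667, 0.484848 μs; sum = 11.5193 μs.
Propagation delays (d/s per hop): 2.07391, 120000, 0.426087 μs; sum = 120003 μs.
Processing at 2 router(s): 2 × 2.6 ms = 5200 μs.
End-to-end = 125000 μs.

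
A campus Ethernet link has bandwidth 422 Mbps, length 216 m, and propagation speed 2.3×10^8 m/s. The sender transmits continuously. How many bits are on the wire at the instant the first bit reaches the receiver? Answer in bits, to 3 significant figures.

Propagation delay = 216 / 2.3e+08 = 9.3913e-07 s.
BDP = R × t_prop = 422000000 × 9.3913e-07 = 396.313 bits.

396 bits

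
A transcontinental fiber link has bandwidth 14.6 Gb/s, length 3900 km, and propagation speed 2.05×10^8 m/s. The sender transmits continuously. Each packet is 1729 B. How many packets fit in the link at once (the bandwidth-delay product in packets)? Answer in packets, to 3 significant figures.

Propagation delay = 3900000 / 2.05e+08 = 0.0190244 s.
BDP = R × t_prop = 14600000000 × 0.0190244 = 277756000 bits.
In packets of 13832 bits: 20100 packets.

20100 packets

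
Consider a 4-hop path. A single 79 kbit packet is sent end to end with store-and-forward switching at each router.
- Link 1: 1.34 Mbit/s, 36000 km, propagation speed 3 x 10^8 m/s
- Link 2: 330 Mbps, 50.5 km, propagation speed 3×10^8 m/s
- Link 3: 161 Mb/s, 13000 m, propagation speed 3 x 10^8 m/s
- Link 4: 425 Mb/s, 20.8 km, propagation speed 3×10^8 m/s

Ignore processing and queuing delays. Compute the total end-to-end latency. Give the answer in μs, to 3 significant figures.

180000 μs

L = 79000 bits.
Transmission delays (L/R per hop): 58955.2, 239.394, 490.683, 185.882 μs; sum = 59871.2 μs.
Propagation delays (d/s per hop): 120000, 168.333, 43.3333, 69.3333 μs; sum = 120281 μs.
End-to-end = 180000 μs.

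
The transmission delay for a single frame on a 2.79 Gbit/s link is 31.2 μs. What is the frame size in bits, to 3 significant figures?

L = R × t_tx = 2790000000 b/s × 3.12e-05 s = 87048 bits.

87000 bits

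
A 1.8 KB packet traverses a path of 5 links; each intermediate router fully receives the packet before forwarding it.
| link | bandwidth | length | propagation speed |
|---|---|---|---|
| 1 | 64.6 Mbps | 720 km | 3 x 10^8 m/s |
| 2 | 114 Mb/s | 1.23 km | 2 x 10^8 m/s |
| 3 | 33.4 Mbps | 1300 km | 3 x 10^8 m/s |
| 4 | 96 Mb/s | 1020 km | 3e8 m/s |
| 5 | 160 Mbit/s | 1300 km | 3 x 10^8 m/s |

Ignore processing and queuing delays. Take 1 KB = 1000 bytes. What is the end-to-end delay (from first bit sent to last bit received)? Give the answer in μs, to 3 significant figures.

L = 14400 bits.
Transmission delays (L/R per hop): 222.91, 126.316, 431.138, 150, 90 μs; sum = 1020.36 μs.
Propagation delays (d/s per hop): 2400, 6.15, 4333.33, 3400, 4333.33 μs; sum = 14472.8 μs.
End-to-end = 15500 μs.

15500 μs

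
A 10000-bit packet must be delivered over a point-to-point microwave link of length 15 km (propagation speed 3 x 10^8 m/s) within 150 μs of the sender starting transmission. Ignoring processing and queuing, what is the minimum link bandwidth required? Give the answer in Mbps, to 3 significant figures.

Propagation delay = 15000 / 300000000 = 50 μs.
Transmission budget = 150 − 50 = 100 μs.
R ≥ L / t_tx = 10000 bits / 0.0001 s = 100 Mbps.

100 Mbps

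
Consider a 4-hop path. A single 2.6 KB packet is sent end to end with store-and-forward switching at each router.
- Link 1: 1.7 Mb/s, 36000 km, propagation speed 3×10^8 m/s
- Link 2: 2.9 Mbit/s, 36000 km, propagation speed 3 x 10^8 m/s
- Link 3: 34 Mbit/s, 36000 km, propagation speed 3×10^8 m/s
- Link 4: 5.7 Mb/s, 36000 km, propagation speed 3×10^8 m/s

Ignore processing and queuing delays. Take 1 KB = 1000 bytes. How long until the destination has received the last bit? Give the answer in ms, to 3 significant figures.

504 ms

L = 20800 bits.
Transmission delays (L/R per hop): 12.2353, 7.17241, 0.611765, 3.64912 ms; sum = 23.6686 ms.
Propagation delays (d/s per hop): 120, 120, 120, 120 ms; sum = 480 ms.
End-to-end = 504 ms.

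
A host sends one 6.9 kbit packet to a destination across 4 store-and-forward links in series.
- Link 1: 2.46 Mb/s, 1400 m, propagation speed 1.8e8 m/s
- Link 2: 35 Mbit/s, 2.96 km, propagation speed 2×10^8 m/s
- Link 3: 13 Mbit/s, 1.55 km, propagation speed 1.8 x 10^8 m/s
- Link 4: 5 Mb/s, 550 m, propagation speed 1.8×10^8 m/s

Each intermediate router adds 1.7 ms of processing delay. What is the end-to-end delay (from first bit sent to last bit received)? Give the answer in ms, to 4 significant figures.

L = 6900 bits.
Transmission delays (L/R per hop): 2.80488, 0.197143, 0.530769, 1.38 ms; sum = 4.91279 ms.
Propagation delays (d/s per hop): 0.00777778, 0.0148, 0.00861111, 0.00305556 ms; sum = 0.0342444 ms.
Processing at 3 router(s): 3 × 1.7 ms = 5.1 ms.
End-to-end = 10.05 ms.

10.05 ms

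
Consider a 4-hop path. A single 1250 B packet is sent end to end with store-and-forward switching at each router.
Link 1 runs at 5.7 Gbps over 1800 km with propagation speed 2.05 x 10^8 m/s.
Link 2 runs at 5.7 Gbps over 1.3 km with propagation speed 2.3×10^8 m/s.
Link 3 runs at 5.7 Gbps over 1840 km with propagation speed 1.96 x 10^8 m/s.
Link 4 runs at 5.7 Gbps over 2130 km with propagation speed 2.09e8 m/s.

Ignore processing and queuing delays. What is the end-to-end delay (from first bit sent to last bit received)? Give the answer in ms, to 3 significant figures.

28.4 ms

L = 1250 × 8 = 10000 bits.
Transmission delay per hop = L/R = 10000/5700000000 = 0.00175439 ms; 4 hops → 0.00701754 ms.
Propagation delays (d/s per hop): 8.78049, 0.00565217, 9.38776, 10.1914 ms; sum = 28.3653 ms.
End-to-end = 28.4 ms.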